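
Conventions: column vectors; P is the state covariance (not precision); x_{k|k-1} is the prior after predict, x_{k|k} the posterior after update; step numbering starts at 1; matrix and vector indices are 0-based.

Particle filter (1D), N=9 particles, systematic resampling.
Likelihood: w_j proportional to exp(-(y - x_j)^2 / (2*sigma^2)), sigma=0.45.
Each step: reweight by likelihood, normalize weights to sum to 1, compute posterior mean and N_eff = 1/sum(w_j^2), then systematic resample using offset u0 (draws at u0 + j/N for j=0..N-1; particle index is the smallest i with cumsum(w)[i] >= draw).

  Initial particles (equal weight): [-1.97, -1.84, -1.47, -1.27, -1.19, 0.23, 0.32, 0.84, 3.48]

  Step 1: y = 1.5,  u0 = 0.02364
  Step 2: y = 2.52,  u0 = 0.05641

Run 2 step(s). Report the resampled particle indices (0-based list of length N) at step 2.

resampled_idx = [1, 2, 3, 4, 5, 5, 6, 7, 8]

step 1: w=[0.0000, 0.0000, 0.0000, 0.0000, 0.0000, 0.0476, 0.0820, 0.8703, 0.0002]  mean=0.7688  Neff=1.3048  idx=[5, 7, 7, 7, 7, 7, 7, 7, 7]
step 2: w=[0.0003, 0.1250, 0.1250, 0.1250, 0.1250, 0.1250, 0.1250, 0.1250, 0.1250]  mean=0.8398  Neff=8.0051  idx=[1, 2, 3, 4, 5, 5, 6, 7, 8]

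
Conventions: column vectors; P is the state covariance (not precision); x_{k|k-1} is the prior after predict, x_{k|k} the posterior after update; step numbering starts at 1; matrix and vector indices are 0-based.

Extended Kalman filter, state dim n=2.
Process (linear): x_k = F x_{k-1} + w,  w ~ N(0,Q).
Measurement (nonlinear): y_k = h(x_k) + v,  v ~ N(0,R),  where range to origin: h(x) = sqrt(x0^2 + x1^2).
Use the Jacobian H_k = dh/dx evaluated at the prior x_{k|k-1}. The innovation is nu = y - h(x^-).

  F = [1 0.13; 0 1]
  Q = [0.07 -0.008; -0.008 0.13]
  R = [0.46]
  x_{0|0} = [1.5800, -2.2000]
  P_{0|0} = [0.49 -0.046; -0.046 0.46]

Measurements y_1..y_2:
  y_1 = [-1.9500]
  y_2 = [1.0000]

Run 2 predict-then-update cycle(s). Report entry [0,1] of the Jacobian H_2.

H_jac[0,1] = -0.0327

step 1: x^-=[1.2940, -2.2000]  P^-=[0.5558 0.0058; 0.0058 0.5900]  H_jac=[0.5070 -0.8620]  S=[1.0361]  K=[0.2671; -0.4880]  nu=[-4.5023]  x^+=[0.0913, -0.0030]  P^+=[0.4819 0.1409; 0.1409 0.3433]
step 2: x^-=[0.0909, -0.0030]  P^-=[0.5943 0.1775; 0.1775 0.4733]  H_jac=[0.9995 -0.0327]  S=[1.0426]  K=[0.5642; 0.1553]  nu=[0.9091]  x^+=[0.6037, 0.1382]  P^+=[0.2625 0.0861; 0.0861 0.4481]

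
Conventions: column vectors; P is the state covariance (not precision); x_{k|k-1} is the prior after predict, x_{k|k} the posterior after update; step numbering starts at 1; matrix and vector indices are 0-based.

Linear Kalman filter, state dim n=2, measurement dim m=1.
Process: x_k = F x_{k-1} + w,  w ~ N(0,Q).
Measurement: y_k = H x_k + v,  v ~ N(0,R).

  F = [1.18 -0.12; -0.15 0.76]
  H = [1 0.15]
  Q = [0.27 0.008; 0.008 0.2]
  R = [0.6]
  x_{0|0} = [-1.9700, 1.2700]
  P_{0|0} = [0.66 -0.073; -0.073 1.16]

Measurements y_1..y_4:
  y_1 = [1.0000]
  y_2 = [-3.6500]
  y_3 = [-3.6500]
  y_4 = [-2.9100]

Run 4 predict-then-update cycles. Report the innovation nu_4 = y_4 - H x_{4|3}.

step 1: x^-=[-2.4770, 1.2607]  P^-=[1.2264 -0.2814; -0.2814 0.9015]  S=[1.7622]  K=[0.6720; -0.0829]  nu=[3.2879]  x^+=[-0.2677, 0.9880]  P^+=[0.4307 -0.1832; -0.1832 0.8894]
step 2: x^-=[-0.4344, 0.7910]  P^-=[0.9343 -0.3169; -0.3169 0.7652]  S=[1.4565]  K=[0.6089; -0.1388]  nu=[-3.3343]  x^+=[-2.4645, 1.2538]  P^+=[0.3944 -0.1938; -0.1938 0.7371]
step 3: x^-=[-3.0586, 1.3225]  P^-=[0.8847 -0.3064; -0.3064 0.6788]  S=[1.4080]  K=[0.5957; -0.1453]  nu=[-0.7898]  x^+=[-3.5290, 1.4373]  P^+=[0.3851 -0.1845; -0.1845 0.6491]
step 4: x^-=[-4.3367, 1.6217]  P^-=[0.8678 -0.2882; -0.2882 0.6257]  S=[1.3954]  K=[0.5909; -0.1392]  nu=[1.1835]  x^+=[-3.6374, 1.4569]  P^+=[0.3805 -0.1733; -0.1733 0.5986]

innov = [1.1835]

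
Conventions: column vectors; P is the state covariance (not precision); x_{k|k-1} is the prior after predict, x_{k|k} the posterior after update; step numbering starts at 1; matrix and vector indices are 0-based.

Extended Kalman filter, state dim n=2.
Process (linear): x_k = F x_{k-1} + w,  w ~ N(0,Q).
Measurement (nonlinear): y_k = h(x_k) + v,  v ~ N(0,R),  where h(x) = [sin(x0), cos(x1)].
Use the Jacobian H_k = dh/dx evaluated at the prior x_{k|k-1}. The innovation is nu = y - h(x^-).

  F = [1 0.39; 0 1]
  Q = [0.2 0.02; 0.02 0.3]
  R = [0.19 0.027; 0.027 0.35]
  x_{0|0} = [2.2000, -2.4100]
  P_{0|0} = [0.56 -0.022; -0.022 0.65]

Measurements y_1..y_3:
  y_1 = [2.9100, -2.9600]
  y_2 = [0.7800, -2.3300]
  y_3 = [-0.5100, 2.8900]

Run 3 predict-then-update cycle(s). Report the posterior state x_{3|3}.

x_post = [-0.5197, -1.8372]

step 1: x^-=[1.2601, -2.4100]  P^-=[0.8417 0.2515; 0.2515 0.9500]  H_jac=[0.3057 0.0000; 0.0000 0.6681]  S=[0.2687 0.0784; 0.0784 0.7740]  K=[0.9217 0.1238; 0.0484 0.8151]  nu=[1.9579, -2.2159]  x^+=[2.7904, -4.1213]  P^+=[0.5837 0.1021; 0.1021 0.4290]
step 2: x^-=[1.1831, -4.1213]  P^-=[0.9286 0.2894; 0.2894 0.7290]  H_jac=[0.3781 0.0000; 0.0000 -0.8303]  S=[0.3227 -0.0638; -0.0638 0.8526]  K=[1.0476 -0.2034; 0.2016 -0.6949]  nu=[-0.1458, -1.7727]  x^+=[1.3909, -2.9189]  P^+=[0.5120 0.0517; 0.0517 0.2863]
step 3: x^-=[0.2526, -2.9189]  P^-=[0.7958 0.1833; 0.1833 0.5863]  H_jac=[0.9683 0.0000; 0.0000 0.2209]  S=[0.9361 0.0662; 0.0662 0.3786]  K=[0.8258 -0.0375; 0.1675 0.3128]  nu=[-0.7599, 3.8653]  x^+=[-0.5197, -1.8372]  P^+=[0.1610 0.0416; 0.0416 0.5161]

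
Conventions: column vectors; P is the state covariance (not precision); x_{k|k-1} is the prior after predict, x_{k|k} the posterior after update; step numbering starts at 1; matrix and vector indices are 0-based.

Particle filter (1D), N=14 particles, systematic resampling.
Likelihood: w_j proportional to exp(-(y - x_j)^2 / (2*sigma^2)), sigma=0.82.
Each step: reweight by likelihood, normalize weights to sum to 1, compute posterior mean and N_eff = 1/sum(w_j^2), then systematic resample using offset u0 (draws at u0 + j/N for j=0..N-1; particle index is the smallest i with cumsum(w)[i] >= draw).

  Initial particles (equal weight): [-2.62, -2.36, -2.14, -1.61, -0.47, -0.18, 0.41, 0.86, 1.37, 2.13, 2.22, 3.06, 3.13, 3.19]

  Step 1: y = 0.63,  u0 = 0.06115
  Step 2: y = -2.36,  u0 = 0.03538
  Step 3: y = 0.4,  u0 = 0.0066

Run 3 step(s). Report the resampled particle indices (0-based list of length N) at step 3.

resampled_idx = [0, 1, 2, 3, 4, 6, 7, 8, 9, 9, 10, 11, 12, 13]

step 1: w=[0.0001, 0.0003, 0.0008, 0.0060, 0.1014, 0.1531, 0.2405, 0.2397, 0.1659, 0.0468, 0.0380, 0.0031, 0.0024, 0.0019]  mean=0.6516  Neff=5.5488  idx=[4, 5, 5, 6, 6, 6, 6, 7, 7, 7, 8, 8, 9, 10]
step 2: w=[0.4899, 0.2037, 0.2037, 0.0232, 0.0232, 0.0232, 0.0232, 0.0031, 0.0031, 0.0031, 0.0002, 0.0002, 0.0000, 0.0000]  mean=-0.2568  Neff=3.0751  idx=[0, 0, 0, 0, 0, 0, 0, 1, 1, 1, 2, 2, 2, 5]
step 3: w=[0.0590, 0.0590, 0.0590, 0.0590, 0.0590, 0.0590, 0.0590, 0.0806, 0.0806, 0.0806, 0.0806, 0.0806, 0.0806, 0.1035]  mean=-0.2386  Neff=13.5041  idx=[0, 1, 2, 3, 4, 6, 7, 8, 9, 9, 10, 11, 12, 13]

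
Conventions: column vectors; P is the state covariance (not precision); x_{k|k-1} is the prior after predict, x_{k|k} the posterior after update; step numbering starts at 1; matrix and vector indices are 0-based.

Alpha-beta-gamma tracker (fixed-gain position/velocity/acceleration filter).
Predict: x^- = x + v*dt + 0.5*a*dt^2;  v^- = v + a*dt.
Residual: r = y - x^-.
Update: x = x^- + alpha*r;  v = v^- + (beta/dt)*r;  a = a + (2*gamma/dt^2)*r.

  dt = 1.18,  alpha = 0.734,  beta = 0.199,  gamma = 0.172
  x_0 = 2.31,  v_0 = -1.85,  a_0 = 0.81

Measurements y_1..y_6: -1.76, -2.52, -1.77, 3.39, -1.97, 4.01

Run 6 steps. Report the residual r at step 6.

step 1: x_pred=0.6909  r=-2.4509  x^+=-1.1081  v^+=-1.3075  a^+=0.2045
step 2: x_pred=-2.5086  r=-0.0114  x^+=-2.5170  v^+=-1.0682  a^+=0.2017
step 3: x_pred=-3.6370  r=1.8670  x^+=-2.2666  v^+=-0.5153  a^+=0.6629
step 4: x_pred=-2.4132  r=5.8032  x^+=1.8463  v^+=1.2456  a^+=2.0966
step 5: x_pred=4.7758  r=-6.7458  x^+=-0.1756  v^+=2.5820  a^+=0.4300
step 6: x_pred=3.1705  r=0.8395  x^+=3.7867  v^+=3.2310  a^+=0.6374

resid = 0.8395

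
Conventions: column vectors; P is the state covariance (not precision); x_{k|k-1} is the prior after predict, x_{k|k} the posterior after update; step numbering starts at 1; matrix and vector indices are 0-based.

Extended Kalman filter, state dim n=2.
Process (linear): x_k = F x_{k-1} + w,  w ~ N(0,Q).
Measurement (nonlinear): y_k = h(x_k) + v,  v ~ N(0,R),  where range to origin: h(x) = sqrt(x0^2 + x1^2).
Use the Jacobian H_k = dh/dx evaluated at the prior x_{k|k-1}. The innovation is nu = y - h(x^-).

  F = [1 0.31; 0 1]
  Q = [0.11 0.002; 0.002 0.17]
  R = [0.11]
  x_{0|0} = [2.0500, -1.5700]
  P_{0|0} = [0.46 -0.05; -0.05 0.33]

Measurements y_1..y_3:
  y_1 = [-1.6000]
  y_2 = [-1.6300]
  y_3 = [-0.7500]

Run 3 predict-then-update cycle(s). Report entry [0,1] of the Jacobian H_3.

step 1: x^-=[1.5633, -1.5700]  P^-=[0.5707 0.0543; 0.0543 0.5000]  H_jac=[0.7056 -0.7086]  S=[0.5909]  K=[0.6164; -0.5348]  nu=[-3.8156]  x^+=[-0.7885, 0.4704]  P^+=[0.3462 0.2491; 0.2491 0.3310]
step 2: x^-=[-0.6427, 0.4704]  P^-=[0.6425 0.3537; 0.3537 0.5010]  H_jac=[-0.8069 0.5907]  S=[0.3660]  K=[-0.8457; 0.0288]  nu=[-2.4264]  x^+=[1.4094, 0.4005]  P^+=[0.3807 0.3626; 0.3626 0.5007]
step 3: x^-=[1.5335, 0.4005]  P^-=[0.7637 0.5198; 0.5198 0.6707]  H_jac=[0.9675 0.2527]  S=[1.1219]  K=[0.7757; 0.5994]  nu=[-2.3350]  x^+=[-0.2776, -0.9990]  P^+=[0.0886 -0.0018; -0.0018 0.2677]

H_jac[0,1] = 0.2527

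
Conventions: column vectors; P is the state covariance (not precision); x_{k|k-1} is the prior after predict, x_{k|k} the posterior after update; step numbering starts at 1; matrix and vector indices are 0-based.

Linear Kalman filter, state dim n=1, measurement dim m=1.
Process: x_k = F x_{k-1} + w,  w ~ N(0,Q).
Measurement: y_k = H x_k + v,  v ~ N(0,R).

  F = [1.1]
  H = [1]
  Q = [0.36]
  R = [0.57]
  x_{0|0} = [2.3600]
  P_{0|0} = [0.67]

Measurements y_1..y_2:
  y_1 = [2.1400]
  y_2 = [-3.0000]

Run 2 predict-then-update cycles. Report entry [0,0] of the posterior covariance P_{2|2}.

step 1: x^-=[2.5960]  P^-=[1.1707]  S=[1.7407]  K=[0.6725]  nu=[-0.4560]  x^+=[2.2893]  P^+=[0.3834]
step 2: x^-=[2.5183]  P^-=[0.8239]  S=[1.3939]  K=[0.5911]  nu=[-5.5183]  x^+=[-0.7434]  P^+=[0.3369]

P_post[0,0] = 0.3369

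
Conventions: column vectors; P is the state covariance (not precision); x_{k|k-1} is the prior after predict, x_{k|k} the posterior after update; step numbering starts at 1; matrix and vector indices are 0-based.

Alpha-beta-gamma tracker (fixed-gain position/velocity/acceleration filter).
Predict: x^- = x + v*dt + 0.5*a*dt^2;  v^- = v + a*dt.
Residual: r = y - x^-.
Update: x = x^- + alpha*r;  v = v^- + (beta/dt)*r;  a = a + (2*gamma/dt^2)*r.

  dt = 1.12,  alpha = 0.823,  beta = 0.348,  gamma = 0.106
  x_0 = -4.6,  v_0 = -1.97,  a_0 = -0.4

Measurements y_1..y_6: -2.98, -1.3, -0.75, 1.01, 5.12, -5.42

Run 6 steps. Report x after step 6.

x_post = -2.7552

step 1: x_pred=-7.0573  r=4.0773  x^+=-3.7017  v^+=-1.1511  a^+=0.2891
step 2: x_pred=-4.8096  r=3.5096  x^+=-1.9212  v^+=0.2631  a^+=0.8822
step 3: x_pred=-1.0732  r=0.3232  x^+=-0.8072  v^+=1.3516  a^+=0.9368
step 4: x_pred=1.2942  r=-0.2842  x^+=1.0603  v^+=2.3126  a^+=0.8888
step 5: x_pred=4.2079  r=0.9121  x^+=4.9586  v^+=3.5915  a^+=1.0430
step 6: x_pred=9.6351  r=-15.0551  x^+=-2.7552  v^+=0.0817  a^+=-1.5014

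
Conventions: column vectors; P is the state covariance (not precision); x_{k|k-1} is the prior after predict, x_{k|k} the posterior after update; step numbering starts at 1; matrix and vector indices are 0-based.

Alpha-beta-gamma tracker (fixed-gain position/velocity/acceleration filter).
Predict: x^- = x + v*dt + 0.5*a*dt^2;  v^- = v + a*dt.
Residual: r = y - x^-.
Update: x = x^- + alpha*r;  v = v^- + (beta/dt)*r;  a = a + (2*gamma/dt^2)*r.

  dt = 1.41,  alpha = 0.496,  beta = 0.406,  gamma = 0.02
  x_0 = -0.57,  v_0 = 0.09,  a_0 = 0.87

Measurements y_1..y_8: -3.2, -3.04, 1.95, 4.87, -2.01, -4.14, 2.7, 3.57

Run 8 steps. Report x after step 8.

x_post = 2.5920

step 1: x_pred=0.4217  r=-3.6217  x^+=-1.3747  v^+=0.2738  a^+=0.7971
step 2: x_pred=-0.1961  r=-2.8439  x^+=-1.6067  v^+=0.5789  a^+=0.7399
step 3: x_pred=-0.0549  r=2.0049  x^+=0.9395  v^+=2.1995  a^+=0.7803
step 4: x_pred=4.8165  r=0.0535  x^+=4.8430  v^+=3.3151  a^+=0.7813
step 5: x_pred=10.2940  r=-12.3040  x^+=4.1912  v^+=0.8739  a^+=0.5338
step 6: x_pred=5.9540  r=-10.0940  x^+=0.9474  v^+=-1.2800  a^+=0.3307
step 7: x_pred=-0.5286  r=3.2286  x^+=1.0728  v^+=0.1160  a^+=0.3956
step 8: x_pred=1.6296  r=1.9404  x^+=2.5920  v^+=1.2326  a^+=0.4347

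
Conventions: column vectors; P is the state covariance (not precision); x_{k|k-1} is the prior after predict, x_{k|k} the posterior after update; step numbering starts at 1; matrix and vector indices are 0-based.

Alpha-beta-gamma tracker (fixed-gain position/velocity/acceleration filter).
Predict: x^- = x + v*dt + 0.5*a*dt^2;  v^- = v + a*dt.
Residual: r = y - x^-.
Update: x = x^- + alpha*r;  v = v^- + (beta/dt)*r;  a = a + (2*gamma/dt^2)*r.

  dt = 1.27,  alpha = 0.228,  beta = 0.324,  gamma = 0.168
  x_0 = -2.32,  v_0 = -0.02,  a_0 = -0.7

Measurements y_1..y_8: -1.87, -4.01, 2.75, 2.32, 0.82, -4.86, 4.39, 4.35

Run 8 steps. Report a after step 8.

step 1: x_pred=-2.9099  r=1.0399  x^+=-2.6728  v^+=-0.6437  a^+=-0.4834
step 2: x_pred=-3.8801  r=-0.1299  x^+=-3.9097  v^+=-1.2907  a^+=-0.5104
step 3: x_pred=-5.9606  r=8.7106  x^+=-3.9746  v^+=0.2833  a^+=1.3042
step 4: x_pred=-2.5630  r=4.8830  x^+=-1.4497  v^+=3.1853  a^+=2.3214
step 5: x_pred=4.4678  r=-3.6478  x^+=3.6361  v^+=5.2029  a^+=1.5615
step 6: x_pred=11.5030  r=-16.3630  x^+=7.7723  v^+=3.0115  a^+=-1.8472
step 7: x_pred=10.1071  r=-5.7171  x^+=8.8036  v^+=-0.7930  a^+=-3.0382
step 8: x_pred=5.3463  r=-0.9963  x^+=5.1191  v^+=-4.9058  a^+=-3.2458

a_post = -3.2458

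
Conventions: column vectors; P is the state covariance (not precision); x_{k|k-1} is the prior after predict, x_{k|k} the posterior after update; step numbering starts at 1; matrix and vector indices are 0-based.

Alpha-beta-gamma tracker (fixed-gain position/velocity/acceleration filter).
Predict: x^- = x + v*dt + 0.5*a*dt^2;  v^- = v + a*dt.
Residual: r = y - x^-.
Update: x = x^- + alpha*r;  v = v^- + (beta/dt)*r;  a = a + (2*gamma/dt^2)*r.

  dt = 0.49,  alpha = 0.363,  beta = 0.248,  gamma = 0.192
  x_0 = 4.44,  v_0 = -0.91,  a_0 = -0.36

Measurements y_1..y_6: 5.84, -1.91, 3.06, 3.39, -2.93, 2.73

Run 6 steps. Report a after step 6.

a_post = 11.1590

step 1: x_pred=3.9509  r=1.8891  x^+=4.6366  v^+=-0.1303  a^+=2.6613
step 2: x_pred=4.8923  r=-6.8023  x^+=2.4231  v^+=-2.2690  a^+=-8.2178
step 3: x_pred=0.3247  r=2.7353  x^+=1.3176  v^+=-4.9113  a^+=-3.8431
step 4: x_pred=-1.5503  r=4.9403  x^+=0.2430  v^+=-4.2941  a^+=4.0581
step 5: x_pred=-1.3739  r=-1.5561  x^+=-1.9388  v^+=-3.0932  a^+=1.5694
step 6: x_pred=-3.2660  r=5.9960  x^+=-1.0895  v^+=0.7105  a^+=11.1590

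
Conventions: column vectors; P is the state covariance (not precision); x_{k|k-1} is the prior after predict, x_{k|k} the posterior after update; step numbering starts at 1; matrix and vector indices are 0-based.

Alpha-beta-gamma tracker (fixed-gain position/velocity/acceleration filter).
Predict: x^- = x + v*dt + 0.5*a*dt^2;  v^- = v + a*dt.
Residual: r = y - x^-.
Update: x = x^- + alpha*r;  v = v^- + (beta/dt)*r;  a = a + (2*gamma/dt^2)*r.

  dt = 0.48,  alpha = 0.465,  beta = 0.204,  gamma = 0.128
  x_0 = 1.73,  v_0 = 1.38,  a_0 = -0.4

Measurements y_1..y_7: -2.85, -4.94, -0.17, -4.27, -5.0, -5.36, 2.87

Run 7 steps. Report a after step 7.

step 1: x_pred=2.3463  r=-5.1963  x^+=-0.0700  v^+=-1.0204  a^+=-6.1737
step 2: x_pred=-1.2710  r=-3.6690  x^+=-2.9771  v^+=-5.5431  a^+=-10.2504
step 3: x_pred=-6.8186  r=6.6486  x^+=-3.7270  v^+=-7.6376  a^+=-2.8630
step 4: x_pred=-7.7229  r=3.4529  x^+=-6.1173  v^+=-7.5444  a^+=0.9736
step 5: x_pred=-9.6265  r=4.6265  x^+=-7.4752  v^+=-5.1109  a^+=6.1141
step 6: x_pred=-9.2240  r=3.8640  x^+=-7.4273  v^+=-0.5339  a^+=10.4074
step 7: x_pred=-6.4846  r=9.3546  x^+=-2.1347  v^+=8.4374  a^+=20.8014

a_post = 20.8014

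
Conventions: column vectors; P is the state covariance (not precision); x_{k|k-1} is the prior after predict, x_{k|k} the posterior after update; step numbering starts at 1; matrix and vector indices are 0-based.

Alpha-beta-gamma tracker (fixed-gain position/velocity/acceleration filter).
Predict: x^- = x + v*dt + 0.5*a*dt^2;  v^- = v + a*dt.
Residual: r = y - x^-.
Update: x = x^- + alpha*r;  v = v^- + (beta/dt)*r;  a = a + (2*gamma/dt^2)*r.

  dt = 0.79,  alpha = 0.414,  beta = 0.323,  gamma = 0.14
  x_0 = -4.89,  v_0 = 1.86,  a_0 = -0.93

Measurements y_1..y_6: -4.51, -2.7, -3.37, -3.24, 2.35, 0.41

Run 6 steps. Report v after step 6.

v_post = 3.6233

step 1: x_pred=-3.7108  r=-0.7992  x^+=-4.0417  v^+=0.7985  a^+=-1.2886
step 2: x_pred=-3.8129  r=1.1129  x^+=-3.3522  v^+=0.2356  a^+=-0.7892
step 3: x_pred=-3.4123  r=0.0423  x^+=-3.3948  v^+=-0.3706  a^+=-0.7703
step 4: x_pred=-3.9279  r=0.6879  x^+=-3.6431  v^+=-0.6978  a^+=-0.4616
step 5: x_pred=-4.3385  r=6.6885  x^+=-1.5694  v^+=1.6721  a^+=2.5391
step 6: x_pred=0.5439  r=-0.1339  x^+=0.4885  v^+=3.6233  a^+=2.4791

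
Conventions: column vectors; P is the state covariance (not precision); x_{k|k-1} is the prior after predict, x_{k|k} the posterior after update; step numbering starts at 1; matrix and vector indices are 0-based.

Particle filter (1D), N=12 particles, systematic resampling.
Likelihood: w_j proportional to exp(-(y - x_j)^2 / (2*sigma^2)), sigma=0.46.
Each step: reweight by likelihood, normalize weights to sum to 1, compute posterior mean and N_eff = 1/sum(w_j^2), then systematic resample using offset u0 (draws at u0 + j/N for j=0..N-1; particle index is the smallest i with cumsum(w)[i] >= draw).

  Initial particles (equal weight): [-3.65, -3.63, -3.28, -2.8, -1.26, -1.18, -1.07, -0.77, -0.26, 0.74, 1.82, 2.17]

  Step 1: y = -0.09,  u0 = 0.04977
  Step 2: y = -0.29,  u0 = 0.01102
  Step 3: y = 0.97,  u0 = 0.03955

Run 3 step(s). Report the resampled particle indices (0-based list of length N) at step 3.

resampled_idx = [3, 4, 4, 5, 6, 7, 7, 8, 9, 10, 10, 11]

step 1: w=[0.0000, 0.0000, 0.0000, 0.0000, 0.0236, 0.0362, 0.0619, 0.2009, 0.5596, 0.1176, 0.0001, 0.0000]  mean=-0.3516  Neff=2.6804  idx=[5, 7, 7, 7, 8, 8, 8, 8, 8, 8, 9, 9]
step 2: w=[0.0191, 0.0721, 0.0721, 0.0721, 0.1240, 0.1240, 0.1240, 0.1240, 0.1240, 0.1240, 0.0101, 0.0101]  mean=-0.3677  Neff=9.2172  idx=[0, 2, 3, 4, 4, 5, 6, 6, 7, 8, 8, 9]
step 3: w=[0.0001, 0.0031, 0.0031, 0.1104, 0.1104, 0.1104, 0.1104, 0.1104, 0.1104, 0.1104, 0.1104, 0.1104]  mean=-0.2632  Neff=9.1117  idx=[3, 4, 4, 5, 6, 7, 7, 8, 9, 10, 10, 11]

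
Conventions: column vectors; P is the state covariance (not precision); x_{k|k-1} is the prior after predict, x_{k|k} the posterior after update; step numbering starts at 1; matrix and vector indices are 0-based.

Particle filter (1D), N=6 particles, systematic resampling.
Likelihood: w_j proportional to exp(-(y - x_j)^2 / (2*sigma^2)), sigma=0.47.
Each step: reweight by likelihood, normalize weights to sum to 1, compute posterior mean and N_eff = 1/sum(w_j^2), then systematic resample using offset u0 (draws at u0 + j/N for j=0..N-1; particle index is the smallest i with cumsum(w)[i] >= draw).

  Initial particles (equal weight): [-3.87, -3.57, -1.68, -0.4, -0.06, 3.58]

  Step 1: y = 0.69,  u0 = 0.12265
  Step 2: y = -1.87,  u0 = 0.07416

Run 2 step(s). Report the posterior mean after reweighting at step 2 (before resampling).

post_mean = -0.3028

step 1: w=[0.0000, 0.0000, 0.0000, 0.1953, 0.8047, 0.0000]  mean=-0.1264  Neff=1.4584  idx=[3, 4, 4, 4, 4, 4]
step 2: w=[0.7140, 0.0572, 0.0572, 0.0572, 0.0572, 0.0572]  mean=-0.3028  Neff=1.9007  idx=[0, 0, 0, 0, 1, 4]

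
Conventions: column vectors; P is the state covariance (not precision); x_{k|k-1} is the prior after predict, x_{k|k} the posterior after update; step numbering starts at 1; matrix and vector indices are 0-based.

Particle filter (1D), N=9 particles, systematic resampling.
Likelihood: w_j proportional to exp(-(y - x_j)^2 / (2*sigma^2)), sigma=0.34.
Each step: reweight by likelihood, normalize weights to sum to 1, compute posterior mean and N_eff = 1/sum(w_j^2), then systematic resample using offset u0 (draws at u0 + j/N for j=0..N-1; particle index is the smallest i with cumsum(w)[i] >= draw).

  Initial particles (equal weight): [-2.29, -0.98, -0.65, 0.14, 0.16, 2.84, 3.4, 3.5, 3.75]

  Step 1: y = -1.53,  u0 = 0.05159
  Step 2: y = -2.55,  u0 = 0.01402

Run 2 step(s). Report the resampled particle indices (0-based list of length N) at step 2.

resampled_idx = [0, 0, 0, 0, 0, 1, 1, 1, 1]

step 1: w=[0.2121, 0.6973, 0.0906, 0.0000, 0.0000, 0.0000, 0.0000, 0.0000, 0.0000]  mean=-1.2280  Neff=1.8540  idx=[0, 0, 1, 1, 1, 1, 1, 1, 2]
step 2: w=[0.5000, 0.5000, 0.0000, 0.0000, 0.0000, 0.0000, 0.0000, 0.0000, 0.0000]  mean=-2.2899  Neff=2.0004  idx=[0, 0, 0, 0, 0, 1, 1, 1, 1]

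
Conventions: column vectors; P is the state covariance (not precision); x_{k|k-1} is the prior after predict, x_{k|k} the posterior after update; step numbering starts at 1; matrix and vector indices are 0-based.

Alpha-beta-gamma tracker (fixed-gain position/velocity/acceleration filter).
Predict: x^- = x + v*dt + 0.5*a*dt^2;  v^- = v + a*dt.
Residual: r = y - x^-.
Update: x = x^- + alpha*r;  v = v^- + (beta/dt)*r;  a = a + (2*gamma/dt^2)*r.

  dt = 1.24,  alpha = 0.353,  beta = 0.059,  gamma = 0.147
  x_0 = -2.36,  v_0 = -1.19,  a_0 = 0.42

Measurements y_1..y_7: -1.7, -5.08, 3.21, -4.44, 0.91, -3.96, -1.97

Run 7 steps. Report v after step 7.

step 1: x_pred=-3.5127  r=1.8127  x^+=-2.8728  v^+=-0.5830  a^+=0.7666
step 2: x_pred=-3.0063  r=-2.0737  x^+=-3.7383  v^+=0.2690  a^+=0.3701
step 3: x_pred=-3.1203  r=6.3303  x^+=-0.8857  v^+=1.0291  a^+=1.5805
step 4: x_pred=1.6055  r=-6.0455  x^+=-0.5286  v^+=2.7013  a^+=0.4246
step 5: x_pred=3.1474  r=-2.2374  x^+=2.3576  v^+=3.1212  a^+=-0.0032
step 6: x_pred=6.2254  r=-10.1854  x^+=2.6300  v^+=2.6326  a^+=-1.9508
step 7: x_pred=4.3946  r=-6.3646  x^+=2.1479  v^+=-0.0892  a^+=-3.1677

v_post = -0.0892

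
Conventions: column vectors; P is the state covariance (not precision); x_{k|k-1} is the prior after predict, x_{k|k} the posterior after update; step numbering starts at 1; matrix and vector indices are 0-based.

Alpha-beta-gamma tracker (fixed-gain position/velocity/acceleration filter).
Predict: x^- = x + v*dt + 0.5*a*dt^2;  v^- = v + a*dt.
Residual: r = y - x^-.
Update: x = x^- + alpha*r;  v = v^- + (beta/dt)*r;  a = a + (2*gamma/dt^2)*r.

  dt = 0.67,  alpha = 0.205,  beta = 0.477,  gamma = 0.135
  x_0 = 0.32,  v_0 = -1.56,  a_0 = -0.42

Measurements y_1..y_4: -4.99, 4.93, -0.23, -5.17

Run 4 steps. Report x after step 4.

x_post = 0.6498

step 1: x_pred=-0.8195  r=-4.1705  x^+=-1.6744  v^+=-4.8106  a^+=-2.9285
step 2: x_pred=-5.5548  r=10.4848  x^+=-3.4054  v^+=0.6919  a^+=3.3778
step 3: x_pred=-2.1837  r=1.9537  x^+=-1.7832  v^+=4.3460  a^+=4.5529
step 4: x_pred=2.1505  r=-7.3205  x^+=0.6498  v^+=2.1846  a^+=0.1498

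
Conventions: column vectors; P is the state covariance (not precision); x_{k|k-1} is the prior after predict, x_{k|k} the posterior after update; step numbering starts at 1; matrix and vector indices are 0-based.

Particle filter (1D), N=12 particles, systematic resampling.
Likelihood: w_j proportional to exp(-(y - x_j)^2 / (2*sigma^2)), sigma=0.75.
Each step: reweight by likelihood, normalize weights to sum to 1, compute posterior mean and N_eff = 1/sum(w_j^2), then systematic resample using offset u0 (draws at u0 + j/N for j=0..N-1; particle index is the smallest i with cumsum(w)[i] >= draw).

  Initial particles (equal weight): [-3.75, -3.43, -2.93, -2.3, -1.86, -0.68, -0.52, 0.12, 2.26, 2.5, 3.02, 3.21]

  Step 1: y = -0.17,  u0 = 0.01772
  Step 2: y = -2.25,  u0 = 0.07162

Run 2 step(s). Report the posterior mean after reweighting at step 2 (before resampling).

post_mean = -1.3162

step 1: w=[0.0000, 0.0000, 0.0004, 0.0065, 0.0290, 0.2914, 0.3293, 0.3407, 0.0019, 0.0006, 0.0000, 0.0000]  mean=-0.3926  Neff=3.2224  idx=[4, 5, 5, 5, 6, 6, 6, 6, 7, 7, 7, 7]
step 2: w=[0.5763, 0.0738, 0.0738, 0.0738, 0.0461, 0.0461, 0.0461, 0.0461, 0.0045, 0.0045, 0.0045, 0.0045]  mean=-1.3162  Neff=2.8009  idx=[0, 0, 0, 0, 0, 0, 0, 2, 3, 4, 6, 9]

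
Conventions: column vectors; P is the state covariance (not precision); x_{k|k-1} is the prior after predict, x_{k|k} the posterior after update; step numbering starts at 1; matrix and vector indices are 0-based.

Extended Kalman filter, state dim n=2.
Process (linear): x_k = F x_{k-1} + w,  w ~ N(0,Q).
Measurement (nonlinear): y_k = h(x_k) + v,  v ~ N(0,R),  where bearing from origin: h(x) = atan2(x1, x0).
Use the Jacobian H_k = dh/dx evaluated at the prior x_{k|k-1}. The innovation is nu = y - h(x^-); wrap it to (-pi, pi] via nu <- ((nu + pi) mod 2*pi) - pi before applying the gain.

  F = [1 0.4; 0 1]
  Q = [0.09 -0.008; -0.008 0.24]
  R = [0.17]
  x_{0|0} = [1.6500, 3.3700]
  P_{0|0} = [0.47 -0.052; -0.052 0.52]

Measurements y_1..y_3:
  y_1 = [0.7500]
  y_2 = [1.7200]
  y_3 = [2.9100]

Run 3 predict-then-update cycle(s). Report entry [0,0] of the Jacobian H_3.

H_jac[0,0] = -0.0812

step 1: x^-=[2.9980, 3.3700]  P^-=[0.6016 0.1480; 0.1480 0.7600]  H_jac=[-0.1656 0.1474]  S=[0.1958]  K=[-0.3976; 0.4468]  nu=[-0.0937]  x^+=[3.0353, 3.3281]  P^+=[0.5707 0.1828; 0.1828 0.7209]
step 2: x^-=[4.3665, 3.3281]  P^-=[0.9222 0.4631; 0.4631 0.9609]  H_jac=[-0.1104 0.1449]  S=[0.1866]  K=[-0.1861; 0.4720]  nu=[1.0687]  x^+=[4.1676, 3.8325]  P^+=[0.9158 0.4795; 0.4795 0.9194]
step 3: x^-=[5.7006, 3.8325]  P^-=[1.5365 0.8393; 0.8393 1.1594]  H_jac=[-0.0812 0.1208]  S=[0.1806]  K=[-0.1296; 0.3981]  nu=[2.3181]  x^+=[5.4002, 4.7554]  P^+=[1.5335 0.8486; 0.8486 1.1307]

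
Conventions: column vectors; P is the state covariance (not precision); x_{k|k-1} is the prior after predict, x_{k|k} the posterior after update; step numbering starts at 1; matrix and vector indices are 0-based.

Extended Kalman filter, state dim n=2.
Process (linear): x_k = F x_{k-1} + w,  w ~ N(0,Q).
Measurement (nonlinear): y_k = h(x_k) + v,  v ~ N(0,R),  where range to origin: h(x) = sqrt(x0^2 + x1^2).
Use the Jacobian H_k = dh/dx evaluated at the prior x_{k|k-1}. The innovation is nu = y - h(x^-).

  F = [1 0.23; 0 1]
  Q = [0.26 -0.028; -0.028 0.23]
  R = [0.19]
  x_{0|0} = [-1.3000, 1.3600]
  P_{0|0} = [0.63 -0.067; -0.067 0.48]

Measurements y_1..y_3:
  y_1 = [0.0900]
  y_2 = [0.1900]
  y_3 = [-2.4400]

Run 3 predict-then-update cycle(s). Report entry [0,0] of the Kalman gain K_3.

K[0,0] = -0.3399

step 1: x^-=[-0.9872, 1.3600]  P^-=[0.8846 0.0154; 0.0154 0.7100]  H_jac=[-0.5874 0.8093]  S=[0.9456]  K=[-0.5363; 0.5981]  nu=[-1.5905]  x^+=[-0.1341, 0.4088]  P^+=[0.6126 0.3187; 0.3187 0.3718]
step 2: x^-=[-0.0401, 0.4088]  P^-=[1.0388 0.3762; 0.3762 0.6018]  H_jac=[-0.0977 0.9952]  S=[0.7228]  K=[0.3776; 0.7777]  nu=[-0.2207]  x^+=[-0.1235, 0.2371]  P^+=[0.9358 0.1639; 0.1639 0.1646]
step 3: x^-=[-0.0689, 0.2371]  P^-=[1.2799 0.1738; 0.1738 0.3946]  H_jac=[-0.2792 0.9602]  S=[0.5604]  K=[-0.3399; 0.5895]  nu=[-2.6869]  x^+=[0.8443, -1.3468]  P^+=[1.2151 0.2861; 0.2861 0.1998]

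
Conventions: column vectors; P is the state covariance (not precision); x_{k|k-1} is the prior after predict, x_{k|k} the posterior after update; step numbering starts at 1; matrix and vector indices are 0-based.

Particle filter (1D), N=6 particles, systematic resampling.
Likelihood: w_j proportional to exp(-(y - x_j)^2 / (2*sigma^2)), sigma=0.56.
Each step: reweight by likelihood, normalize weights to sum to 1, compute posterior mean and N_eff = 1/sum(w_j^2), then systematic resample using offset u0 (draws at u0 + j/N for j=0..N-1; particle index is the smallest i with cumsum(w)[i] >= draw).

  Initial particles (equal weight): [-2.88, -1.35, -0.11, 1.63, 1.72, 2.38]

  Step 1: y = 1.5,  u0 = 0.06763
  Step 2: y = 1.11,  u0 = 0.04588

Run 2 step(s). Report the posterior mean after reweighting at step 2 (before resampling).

step 1: w=[0.0000, 0.0000, 0.0073, 0.4412, 0.4196, 0.1319]  mean=1.7540  Neff=2.5759  idx=[3, 3, 3, 4, 4, 5]
step 2: w=[0.2075, 0.2075, 0.2075, 0.1765, 0.1765, 0.0244]  mean=1.6801  Neff=5.2053  idx=[0, 1, 1, 2, 3, 4]

post_mean = 1.6801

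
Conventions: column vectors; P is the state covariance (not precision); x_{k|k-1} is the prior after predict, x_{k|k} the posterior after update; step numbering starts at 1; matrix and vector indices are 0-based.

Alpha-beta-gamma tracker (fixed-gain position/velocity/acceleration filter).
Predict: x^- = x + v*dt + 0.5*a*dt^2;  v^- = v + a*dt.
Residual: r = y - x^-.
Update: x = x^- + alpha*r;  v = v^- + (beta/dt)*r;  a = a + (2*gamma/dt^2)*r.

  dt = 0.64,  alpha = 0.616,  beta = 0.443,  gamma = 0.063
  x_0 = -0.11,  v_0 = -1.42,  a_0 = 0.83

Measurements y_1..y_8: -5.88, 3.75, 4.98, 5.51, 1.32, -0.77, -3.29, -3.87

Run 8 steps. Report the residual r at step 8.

resid = 3.6128

step 1: x_pred=-0.8488  r=-5.0312  x^+=-3.9480  v^+=-4.3713  a^+=-0.7177
step 2: x_pred=-6.8927  r=10.6427  x^+=-0.3368  v^+=2.5361  a^+=2.5562
step 3: x_pred=1.8098  r=3.1702  x^+=3.7626  v^+=6.3664  a^+=3.5314
step 4: x_pred=8.5604  r=-3.0504  x^+=6.6813  v^+=6.5151  a^+=2.5930
step 5: x_pred=11.3820  r=-10.0620  x^+=5.1838  v^+=1.2098  a^+=-0.5022
step 6: x_pred=5.8552  r=-6.6252  x^+=1.7741  v^+=-3.6975  a^+=-2.5402
step 7: x_pred=-1.1126  r=-2.1774  x^+=-2.4539  v^+=-6.8305  a^+=-3.2101
step 8: x_pred=-7.4828  r=3.6128  x^+=-5.2573  v^+=-6.3842  a^+=-2.0987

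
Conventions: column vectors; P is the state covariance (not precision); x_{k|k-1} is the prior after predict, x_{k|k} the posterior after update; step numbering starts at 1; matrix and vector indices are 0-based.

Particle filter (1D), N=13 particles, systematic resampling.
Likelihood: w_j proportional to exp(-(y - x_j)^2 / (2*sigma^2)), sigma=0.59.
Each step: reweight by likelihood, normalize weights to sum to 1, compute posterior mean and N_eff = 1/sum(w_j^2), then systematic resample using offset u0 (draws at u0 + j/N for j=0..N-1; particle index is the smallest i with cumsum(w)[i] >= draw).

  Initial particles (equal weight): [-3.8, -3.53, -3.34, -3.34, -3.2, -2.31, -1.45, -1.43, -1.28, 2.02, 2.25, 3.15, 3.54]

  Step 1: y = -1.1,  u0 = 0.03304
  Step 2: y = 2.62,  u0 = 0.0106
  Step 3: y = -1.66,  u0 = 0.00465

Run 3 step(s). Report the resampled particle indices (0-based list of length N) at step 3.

step 1: w=[0.0000, 0.0001, 0.0003, 0.0003, 0.0006, 0.0440, 0.3023, 0.3083, 0.3441, 0.0000, 0.0000, 0.0000, 0.0000]  mean=-1.4255  Neff=3.2595  idx=[5, 6, 6, 6, 6, 7, 7, 7, 7, 8, 8, 8, 8]
step 2: w=[0.0000, 0.0270, 0.0270, 0.0270, 0.0270, 0.0341, 0.0341, 0.0341, 0.0341, 0.1889, 0.1889, 0.1889, 0.1889]  mean=-1.3188  Neff=6.6511  idx=[1, 4, 6, 8, 9, 9, 10, 10, 11, 11, 11, 12, 12]
step 3: w=[0.0850, 0.0850, 0.0839, 0.0839, 0.0736, 0.0736, 0.0736, 0.0736, 0.0736, 0.0736, 0.0736, 0.0736, 0.0736]  mean=-1.3341  Neff=12.9448  idx=[0, 0, 1, 2, 3, 4, 5, 6, 7, 8, 9, 10, 12]

resampled_idx = [0, 0, 1, 2, 3, 4, 5, 6, 7, 8, 9, 10, 12]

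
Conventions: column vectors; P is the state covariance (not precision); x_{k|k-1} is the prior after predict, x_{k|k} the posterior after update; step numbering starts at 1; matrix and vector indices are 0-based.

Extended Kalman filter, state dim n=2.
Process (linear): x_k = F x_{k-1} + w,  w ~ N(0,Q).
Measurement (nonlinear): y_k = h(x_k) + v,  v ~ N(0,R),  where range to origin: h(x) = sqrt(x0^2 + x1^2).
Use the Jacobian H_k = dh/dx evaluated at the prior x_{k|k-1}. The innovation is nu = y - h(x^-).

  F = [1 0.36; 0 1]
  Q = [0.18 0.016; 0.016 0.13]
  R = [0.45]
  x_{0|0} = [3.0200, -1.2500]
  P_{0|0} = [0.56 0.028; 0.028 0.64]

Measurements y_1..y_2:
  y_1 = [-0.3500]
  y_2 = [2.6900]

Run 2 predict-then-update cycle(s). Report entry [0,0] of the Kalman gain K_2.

step 1: x^-=[2.5700, -1.2500]  P^-=[0.8431 0.2744; 0.2744 0.7700]  H_jac=[0.8993 -0.4374]  S=[1.0633]  K=[0.6002; -0.0847]  nu=[-3.2079]  x^+=[0.6447, -0.9784]  P^+=[0.4601 0.3284; 0.3284 0.7624]
step 2: x^-=[0.2924, -0.9784]  P^-=[0.9754 0.6189; 0.6189 0.8924]  H_jac=[0.2864 -0.9581]  S=[1.0095]  K=[-0.3107; -0.6713]  nu=[1.6688]  x^+=[-0.2260, -2.0988]  P^+=[0.8779 0.4083; 0.4083 0.4374]

K[0,0] = -0.3107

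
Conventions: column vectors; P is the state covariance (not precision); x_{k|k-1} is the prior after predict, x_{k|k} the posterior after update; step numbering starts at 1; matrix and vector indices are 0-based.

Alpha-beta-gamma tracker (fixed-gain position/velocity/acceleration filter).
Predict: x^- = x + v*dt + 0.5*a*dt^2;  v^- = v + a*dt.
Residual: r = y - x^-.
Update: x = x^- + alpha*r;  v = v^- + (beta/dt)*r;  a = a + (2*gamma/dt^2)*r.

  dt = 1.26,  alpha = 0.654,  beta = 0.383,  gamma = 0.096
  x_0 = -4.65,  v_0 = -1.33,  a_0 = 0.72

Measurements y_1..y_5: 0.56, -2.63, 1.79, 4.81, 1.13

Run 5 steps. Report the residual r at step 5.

step 1: x_pred=-5.7543  r=6.3143  x^+=-1.6247  v^+=1.4965  a^+=1.4836
step 2: x_pred=1.4386  r=-4.0686  x^+=-1.2223  v^+=2.1292  a^+=0.9916
step 3: x_pred=2.2476  r=-0.4576  x^+=1.9483  v^+=3.2395  a^+=0.9362
step 4: x_pred=6.7733  r=-1.9633  x^+=5.4893  v^+=3.8224  a^+=0.6988
step 5: x_pred=10.8602  r=-9.7302  x^+=4.4966  v^+=1.7452  a^+=-0.4779

resid = -9.7302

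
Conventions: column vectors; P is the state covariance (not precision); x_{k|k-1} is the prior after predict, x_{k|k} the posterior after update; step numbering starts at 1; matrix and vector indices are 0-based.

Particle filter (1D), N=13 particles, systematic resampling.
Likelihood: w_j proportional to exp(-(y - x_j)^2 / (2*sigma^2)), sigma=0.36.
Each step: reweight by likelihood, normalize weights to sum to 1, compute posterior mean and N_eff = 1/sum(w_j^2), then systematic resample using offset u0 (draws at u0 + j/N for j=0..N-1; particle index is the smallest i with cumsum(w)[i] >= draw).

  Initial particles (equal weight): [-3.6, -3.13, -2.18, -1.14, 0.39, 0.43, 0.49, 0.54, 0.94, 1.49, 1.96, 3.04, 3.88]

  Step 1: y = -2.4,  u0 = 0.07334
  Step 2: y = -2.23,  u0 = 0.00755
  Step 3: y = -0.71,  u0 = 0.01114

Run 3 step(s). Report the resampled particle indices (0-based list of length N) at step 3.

step 1: w=[0.0040, 0.1328, 0.8609, 0.0023, 0.0000, 0.0000, 0.0000, 0.0000, 0.0000, 0.0000, 0.0000, 0.0000, 0.0000]  mean=-2.3095  Neff=1.3178  idx=[1, 2, 2, 2, 2, 2, 2, 2, 2, 2, 2, 2, 2]
step 2: w=[0.0037, 0.0830, 0.0830, 0.0830, 0.0830, 0.0830, 0.0830, 0.0830, 0.0830, 0.0830, 0.0830, 0.0830, 0.0830]  mean=-2.1835  Neff=12.0869  idx=[1, 1, 2, 3, 4, 5, 6, 7, 8, 9, 10, 11, 12]
step 3: w=[0.0769, 0.0769, 0.0769, 0.0769, 0.0769, 0.0769, 0.0769, 0.0769, 0.0769, 0.0769, 0.0769, 0.0769, 0.0769]  mean=-2.1800  Neff=13.0000  idx=[0, 1, 2, 3, 4, 5, 6, 7, 8, 9, 10, 11, 12]

resampled_idx = [0, 1, 2, 3, 4, 5, 6, 7, 8, 9, 10, 11, 12]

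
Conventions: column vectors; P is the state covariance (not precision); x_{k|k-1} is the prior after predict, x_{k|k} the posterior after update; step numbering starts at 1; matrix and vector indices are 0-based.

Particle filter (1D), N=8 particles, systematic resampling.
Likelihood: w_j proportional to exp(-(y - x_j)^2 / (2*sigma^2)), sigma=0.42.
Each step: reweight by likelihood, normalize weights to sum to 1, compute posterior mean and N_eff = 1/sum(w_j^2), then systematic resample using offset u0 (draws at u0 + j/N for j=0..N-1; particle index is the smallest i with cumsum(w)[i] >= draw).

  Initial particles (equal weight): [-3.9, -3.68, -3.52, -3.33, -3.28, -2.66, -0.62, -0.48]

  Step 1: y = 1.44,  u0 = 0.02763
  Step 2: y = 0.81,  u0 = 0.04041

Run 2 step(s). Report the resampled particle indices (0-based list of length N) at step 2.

step 1: w=[0.0000, 0.0000, 0.0000, 0.0000, 0.0000, 0.0000, 0.1709, 0.8291]  mean=-0.5039  Neff=1.3954  idx=[6, 6, 7, 7, 7, 7, 7, 7]
step 2: w=[0.0509, 0.0509, 0.1497, 0.1497, 0.1497, 0.1497, 0.1497, 0.1497]  mean=-0.4942  Neff=7.1606  idx=[0, 2, 3, 4, 4, 5, 6, 7]

resampled_idx = [0, 2, 3, 4, 4, 5, 6, 7]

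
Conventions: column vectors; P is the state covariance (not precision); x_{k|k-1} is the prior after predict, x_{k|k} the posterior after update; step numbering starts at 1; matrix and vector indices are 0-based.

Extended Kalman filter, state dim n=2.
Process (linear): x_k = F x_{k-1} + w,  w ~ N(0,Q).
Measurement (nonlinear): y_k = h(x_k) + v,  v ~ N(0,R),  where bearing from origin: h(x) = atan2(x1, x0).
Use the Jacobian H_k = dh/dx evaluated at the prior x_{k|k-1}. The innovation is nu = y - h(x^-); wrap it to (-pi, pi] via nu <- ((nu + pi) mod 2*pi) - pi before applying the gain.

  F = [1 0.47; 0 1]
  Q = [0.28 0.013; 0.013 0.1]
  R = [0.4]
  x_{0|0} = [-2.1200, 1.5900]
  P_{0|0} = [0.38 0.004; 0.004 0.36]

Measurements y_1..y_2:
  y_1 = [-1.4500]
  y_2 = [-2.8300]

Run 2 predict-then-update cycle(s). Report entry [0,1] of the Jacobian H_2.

H_jac[0,1] = -0.3754

step 1: x^-=[-1.3727, 1.5900]  P^-=[0.7433 0.1862; 0.1862 0.4600]  H_jac=[-0.3603 -0.3111]  S=[0.5828]  K=[-0.5590; -0.3607]  nu=[2.5502]  x^+=[-2.7982, 0.6702]  P^+=[0.5612 0.0687; 0.0687 0.3842]
step 2: x^-=[-2.4832, 0.6702]  P^-=[0.9906 0.2623; 0.2623 0.4842]  H_jac=[-0.1013 -0.3754]  S=[0.4983]  K=[-0.3989; -0.4180]  nu=[0.5752]  x^+=[-2.7127, 0.4297]  P^+=[0.9113 0.1792; 0.1792 0.3971]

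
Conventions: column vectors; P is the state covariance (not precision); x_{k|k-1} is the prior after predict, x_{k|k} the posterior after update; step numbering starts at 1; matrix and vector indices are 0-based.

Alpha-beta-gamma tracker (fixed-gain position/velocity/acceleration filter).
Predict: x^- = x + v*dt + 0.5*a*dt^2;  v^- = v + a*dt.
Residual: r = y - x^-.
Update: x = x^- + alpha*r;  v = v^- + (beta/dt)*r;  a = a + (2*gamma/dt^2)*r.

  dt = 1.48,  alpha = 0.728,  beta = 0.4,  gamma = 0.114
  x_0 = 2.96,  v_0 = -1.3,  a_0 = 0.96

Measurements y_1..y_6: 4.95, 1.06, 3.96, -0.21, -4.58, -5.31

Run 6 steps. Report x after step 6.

step 1: x_pred=2.0874  r=2.8626  x^+=4.1714  v^+=0.8945  a^+=1.2580
step 2: x_pred=6.8729  r=-5.8129  x^+=2.6411  v^+=1.1852  a^+=0.6529
step 3: x_pred=5.1103  r=-1.1503  x^+=4.2729  v^+=1.8406  a^+=0.5332
step 4: x_pred=7.5809  r=-7.7909  x^+=1.9091  v^+=0.5240  a^+=-0.2778
step 5: x_pred=2.3805  r=-6.9605  x^+=-2.6867  v^+=-1.7683  a^+=-1.0023
step 6: x_pred=-6.4016  r=1.0916  x^+=-5.6069  v^+=-2.9567  a^+=-0.8887

x_post = -5.6069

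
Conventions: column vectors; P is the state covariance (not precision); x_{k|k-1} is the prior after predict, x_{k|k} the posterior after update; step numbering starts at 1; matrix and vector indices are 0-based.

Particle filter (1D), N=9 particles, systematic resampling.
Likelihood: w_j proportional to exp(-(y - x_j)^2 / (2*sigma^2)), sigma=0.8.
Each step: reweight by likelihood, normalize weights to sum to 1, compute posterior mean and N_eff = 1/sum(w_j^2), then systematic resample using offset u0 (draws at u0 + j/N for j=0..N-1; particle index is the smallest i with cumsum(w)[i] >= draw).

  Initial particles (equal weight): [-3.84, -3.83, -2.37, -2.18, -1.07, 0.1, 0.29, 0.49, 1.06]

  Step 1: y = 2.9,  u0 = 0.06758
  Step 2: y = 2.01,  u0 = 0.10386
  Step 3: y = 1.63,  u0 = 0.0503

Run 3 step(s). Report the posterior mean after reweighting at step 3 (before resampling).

post_mean = 1.0600

step 1: w=[0.0000, 0.0000, 0.0000, 0.0000, 0.0001, 0.0246, 0.0550, 0.1205, 0.7998]  mean=0.9252  Neff=1.5202  idx=[6, 7, 8, 8, 8, 8, 8, 8, 8]
step 2: w=[0.0266, 0.0442, 0.1327, 0.1327, 0.1327, 0.1327, 0.1327, 0.1327, 0.1327]  mean=1.0143  Neff=7.9365  idx=[2, 3, 3, 4, 5, 6, 7, 8, 8]
step 3: w=[0.1111, 0.1111, 0.1111, 0.1111, 0.1111, 0.1111, 0.1111, 0.1111, 0.1111]  mean=1.0600  Neff=9.0000  idx=[0, 1, 2, 3, 4, 5, 6, 7, 8]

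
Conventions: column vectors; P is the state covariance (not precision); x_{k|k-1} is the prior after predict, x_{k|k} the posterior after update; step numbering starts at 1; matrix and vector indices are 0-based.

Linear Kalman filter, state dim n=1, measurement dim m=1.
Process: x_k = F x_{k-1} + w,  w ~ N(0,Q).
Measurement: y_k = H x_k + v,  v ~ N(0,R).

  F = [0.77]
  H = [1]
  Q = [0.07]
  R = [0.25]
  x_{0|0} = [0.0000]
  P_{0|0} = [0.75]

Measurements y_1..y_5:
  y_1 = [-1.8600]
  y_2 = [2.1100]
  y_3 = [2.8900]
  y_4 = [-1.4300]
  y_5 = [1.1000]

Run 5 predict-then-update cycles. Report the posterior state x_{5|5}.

step 1: x^-=[0.0000]  P^-=[0.5147]  S=[0.7647]  K=[0.6731]  nu=[-1.8600]  x^+=[-1.2519]  P^+=[0.1683]
step 2: x^-=[-0.9640]  P^-=[0.1698]  S=[0.4198]  K=[0.4044]  nu=[3.0740]  x^+=[0.2792]  P^+=[0.1011]
step 3: x^-=[0.2150]  P^-=[0.1299]  S=[0.3799]  K=[0.3420]  nu=[2.6750]  x^+=[1.1299]  P^+=[0.0855]
step 4: x^-=[0.8700]  P^-=[0.1207]  S=[0.3707]  K=[0.3256]  nu=[-2.3000]  x^+=[0.1212]  P^+=[0.0814]
step 5: x^-=[0.0933]  P^-=[0.1183]  S=[0.3683]  K=[0.3211]  nu=[1.0067]  x^+=[0.4166]  P^+=[0.0803]

x_post = [0.4166]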